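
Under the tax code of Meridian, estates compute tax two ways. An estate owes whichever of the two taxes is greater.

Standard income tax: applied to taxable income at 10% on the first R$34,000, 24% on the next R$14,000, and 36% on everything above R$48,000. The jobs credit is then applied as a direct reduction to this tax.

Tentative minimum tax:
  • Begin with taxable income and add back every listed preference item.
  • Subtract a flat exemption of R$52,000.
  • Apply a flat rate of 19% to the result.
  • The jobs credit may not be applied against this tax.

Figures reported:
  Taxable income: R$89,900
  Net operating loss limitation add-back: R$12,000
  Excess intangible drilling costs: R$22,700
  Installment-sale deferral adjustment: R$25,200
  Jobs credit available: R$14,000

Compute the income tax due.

Standard income tax:
  R$34,000 × 10% = R$3,400
  R$14,000 × 24% = R$3,360
  R$41,900 × 36% = R$15,084
  → R$21,844
  Less jobs credit R$14,000 → R$7,844

Tentative minimum tax:
  Adjusted income: R$89,900 + R$12,000 + R$22,700 + R$25,200 = R$149,800
  Less exemption R$52,000 → base R$97,800
  R$97,800 × 19% = R$18,582

R$18,582 > R$7,844, so the tentative minimum tax is the binding amount.

R$18,582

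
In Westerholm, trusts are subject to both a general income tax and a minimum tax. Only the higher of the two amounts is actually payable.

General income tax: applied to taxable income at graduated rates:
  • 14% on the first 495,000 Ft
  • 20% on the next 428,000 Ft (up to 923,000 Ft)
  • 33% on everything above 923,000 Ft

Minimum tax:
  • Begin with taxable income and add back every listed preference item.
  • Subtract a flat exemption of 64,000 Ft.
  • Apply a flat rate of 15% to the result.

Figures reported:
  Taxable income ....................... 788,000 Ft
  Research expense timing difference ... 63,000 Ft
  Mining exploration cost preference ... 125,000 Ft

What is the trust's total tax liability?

Minimum tax:
  Adjusted income: 788,000 Ft + 63,000 Ft + 125,000 Ft = 976,000 Ft
  Less exemption 64,000 Ft → base 912,000 Ft
  912,000 Ft × 15% = 136,800 Ft

General income tax:
  495,000 Ft × 14% = 69,300 Ft
  293,000 Ft × 20% = 58,600 Ft
  → 127,900 Ft

136,800 Ft > 127,900 Ft, so the minimum tax is the binding amount.

136,800 Ft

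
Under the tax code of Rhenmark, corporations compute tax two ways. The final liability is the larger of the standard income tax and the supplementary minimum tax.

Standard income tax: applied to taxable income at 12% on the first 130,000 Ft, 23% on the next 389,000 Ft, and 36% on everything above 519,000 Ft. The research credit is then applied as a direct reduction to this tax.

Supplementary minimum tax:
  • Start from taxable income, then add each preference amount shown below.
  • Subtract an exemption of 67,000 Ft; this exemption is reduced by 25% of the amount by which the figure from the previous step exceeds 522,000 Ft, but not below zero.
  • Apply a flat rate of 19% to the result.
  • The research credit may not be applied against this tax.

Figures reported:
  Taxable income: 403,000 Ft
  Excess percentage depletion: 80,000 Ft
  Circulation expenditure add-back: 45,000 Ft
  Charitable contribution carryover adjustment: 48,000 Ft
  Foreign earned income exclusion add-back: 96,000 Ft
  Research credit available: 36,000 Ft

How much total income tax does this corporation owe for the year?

122,075 Ft

Standard income tax:
  130,000 Ft × 12% = 15,600 Ft
  273,000 Ft × 23% = 62,790 Ft
  → 78,390 Ft
  Less research credit 36,000 Ft → 42,390 Ft

Supplementary minimum tax:
  Adjusted income: 403,000 Ft + 80,000 Ft + 45,000 Ft + 48,000 Ft + 96,000 Ft = 672,000 Ft
  Exemption: 67,000 Ft − 25% × (672,000 Ft − 522,000 Ft) = 67,000 Ft − 37,500 Ft = 29,500 Ft
  Base: 672,000 Ft − 29,500 Ft = 642,500 Ft
  642,500 Ft × 19% = 122,075 Ft

122,075 Ft > 42,390 Ft, so the supplementary minimum tax is the binding amount.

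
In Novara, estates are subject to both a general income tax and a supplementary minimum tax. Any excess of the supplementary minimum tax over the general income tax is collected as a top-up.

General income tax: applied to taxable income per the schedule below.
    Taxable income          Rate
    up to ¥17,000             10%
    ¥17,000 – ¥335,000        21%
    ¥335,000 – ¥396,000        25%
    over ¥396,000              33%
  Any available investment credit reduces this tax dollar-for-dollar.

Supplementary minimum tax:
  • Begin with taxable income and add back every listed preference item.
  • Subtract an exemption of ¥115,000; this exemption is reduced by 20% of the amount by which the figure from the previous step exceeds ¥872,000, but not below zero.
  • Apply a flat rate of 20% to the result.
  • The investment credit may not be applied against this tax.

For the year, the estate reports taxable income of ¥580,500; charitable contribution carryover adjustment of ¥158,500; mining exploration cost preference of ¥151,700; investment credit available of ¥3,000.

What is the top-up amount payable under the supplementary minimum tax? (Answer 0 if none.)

¥14,273

General income tax:
  ¥17,000 × 10% = ¥1,700
  ¥318,000 × 21% = ¥66,780
  ¥61,000 × 25% = ¥15,250
  ¥184,500 × 33% = ¥60,885
  → ¥144,615
  Less investment credit ¥3,000 → ¥141,615

Supplementary minimum tax:
  Adjusted income: ¥580,500 + ¥158,500 + ¥151,700 = ¥890,700
  Exemption: ¥115,000 − 20% × (¥890,700 − ¥872,000) = ¥115,000 − ¥3,740 = ¥111,260
  Base: ¥890,700 − ¥111,260 = ¥779,440
  ¥779,440 × 20% = ¥155,888

Excess of supplementary minimum tax over general income tax: ¥155,888 − ¥141,615 = ¥14,273.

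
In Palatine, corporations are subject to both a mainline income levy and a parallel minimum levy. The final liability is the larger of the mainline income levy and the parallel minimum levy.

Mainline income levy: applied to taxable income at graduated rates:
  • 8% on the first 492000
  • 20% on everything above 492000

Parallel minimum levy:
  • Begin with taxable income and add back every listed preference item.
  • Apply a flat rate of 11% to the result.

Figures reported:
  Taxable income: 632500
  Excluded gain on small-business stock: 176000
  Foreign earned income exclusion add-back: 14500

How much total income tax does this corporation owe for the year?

Parallel minimum levy:
  Adjusted income: 632500 + 176000 + 14500 = 823000
  823000 × 11% = 90530

Mainline income levy:
  492000 × 8% = 39360
  140500 × 20% = 28100
  → 67460

90530 > 67460, so the parallel minimum levy is the binding amount.

90530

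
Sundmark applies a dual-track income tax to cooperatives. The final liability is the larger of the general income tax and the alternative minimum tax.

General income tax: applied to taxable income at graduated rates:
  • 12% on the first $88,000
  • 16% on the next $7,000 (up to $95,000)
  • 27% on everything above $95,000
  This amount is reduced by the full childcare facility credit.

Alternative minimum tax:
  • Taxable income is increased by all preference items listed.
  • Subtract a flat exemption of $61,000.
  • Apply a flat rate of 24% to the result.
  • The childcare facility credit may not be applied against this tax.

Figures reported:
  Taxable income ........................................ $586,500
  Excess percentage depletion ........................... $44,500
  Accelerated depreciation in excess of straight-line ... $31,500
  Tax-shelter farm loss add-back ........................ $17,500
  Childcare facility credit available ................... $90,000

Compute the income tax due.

$148,560

Alternative minimum tax:
  Adjusted income: $586,500 + $44,500 + $31,500 + $17,500 = $680,000
  Less exemption $61,000 → base $619,000
  $619,000 × 24% = $148,560

General income tax:
  $88,000 × 12% = $10,560
  $7,000 × 16% = $1,120
  $491,500 × 27% = $132,705
  → $144,385
  Less childcare facility credit $90,000 → $54,385

$148,560 > $54,385, so the alternative minimum tax is the binding amount.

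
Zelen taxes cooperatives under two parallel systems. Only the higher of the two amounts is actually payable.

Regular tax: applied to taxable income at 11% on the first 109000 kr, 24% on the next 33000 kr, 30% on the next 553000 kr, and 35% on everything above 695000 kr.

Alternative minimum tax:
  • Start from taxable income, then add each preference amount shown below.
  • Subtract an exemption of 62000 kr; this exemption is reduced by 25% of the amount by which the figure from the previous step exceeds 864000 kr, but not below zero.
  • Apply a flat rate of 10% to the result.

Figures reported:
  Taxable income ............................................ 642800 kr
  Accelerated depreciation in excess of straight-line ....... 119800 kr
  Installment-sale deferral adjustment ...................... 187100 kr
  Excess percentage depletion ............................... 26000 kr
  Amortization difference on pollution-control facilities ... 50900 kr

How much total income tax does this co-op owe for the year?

170150 kr

Regular tax:
  109000 kr × 11% = 11990 kr
  33000 kr × 24% = 7920 kr
  500800 kr × 30% = 150240 kr
  → 170150 kr

Alternative minimum tax:
  Adjusted income: 642800 kr + 119800 kr + 187100 kr + 26000 kr + 50900 kr = 1026600 kr
  Exemption: 62000 kr − 25% × (1026600 kr − 864000 kr) = 62000 kr − 40650 kr = 21350 kr
  Base: 1026600 kr − 21350 kr = 1005250 kr
  1005250 kr × 10% = 100525 kr

170150 kr > 100525 kr, so the regular tax governs.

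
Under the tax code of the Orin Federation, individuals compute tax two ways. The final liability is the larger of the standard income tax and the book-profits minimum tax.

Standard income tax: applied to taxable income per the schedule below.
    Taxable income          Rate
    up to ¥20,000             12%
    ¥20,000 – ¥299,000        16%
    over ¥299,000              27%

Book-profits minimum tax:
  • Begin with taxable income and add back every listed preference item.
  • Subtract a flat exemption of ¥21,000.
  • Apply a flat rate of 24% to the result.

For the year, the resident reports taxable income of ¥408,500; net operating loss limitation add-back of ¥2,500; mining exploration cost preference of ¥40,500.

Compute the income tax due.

¥103,320

Book-profits minimum tax:
  Adjusted income: ¥408,500 + ¥2,500 + ¥40,500 = ¥451,500
  Less exemption ¥21,000 → base ¥430,500
  ¥430,500 × 24% = ¥103,320

Standard income tax:
  ¥20,000 × 12% = ¥2,400
  ¥279,000 × 16% = ¥44,640
  ¥109,500 × 27% = ¥29,565
  → ¥76,605

¥103,320 > ¥76,605, so the book-profits minimum tax is the binding amount.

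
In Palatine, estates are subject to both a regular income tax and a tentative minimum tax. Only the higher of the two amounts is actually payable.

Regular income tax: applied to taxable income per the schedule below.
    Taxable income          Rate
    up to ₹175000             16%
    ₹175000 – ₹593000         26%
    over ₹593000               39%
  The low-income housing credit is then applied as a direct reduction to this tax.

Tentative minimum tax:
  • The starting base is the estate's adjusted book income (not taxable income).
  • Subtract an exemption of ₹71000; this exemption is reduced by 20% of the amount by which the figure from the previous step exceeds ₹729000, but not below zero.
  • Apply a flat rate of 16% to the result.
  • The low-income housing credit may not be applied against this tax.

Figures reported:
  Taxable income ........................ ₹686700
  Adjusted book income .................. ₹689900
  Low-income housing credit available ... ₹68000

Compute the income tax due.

₹105223

Tentative minimum tax:
  Base (adjusted book income): ₹689900
  Exemption: ₹689900 ≤ ₹729000, so full ₹71000 applies
  Base: ₹689900 − ₹71000 = ₹618900
  ₹618900 × 16% = ₹99024

Regular income tax:
  ₹175000 × 16% = ₹28000
  ₹418000 × 26% = ₹108680
  ₹93700 × 39% = ₹36543
  → ₹173223
  Less low-income housing credit ₹68000 → ₹105223

₹105223 > ₹99024, so the regular income tax governs.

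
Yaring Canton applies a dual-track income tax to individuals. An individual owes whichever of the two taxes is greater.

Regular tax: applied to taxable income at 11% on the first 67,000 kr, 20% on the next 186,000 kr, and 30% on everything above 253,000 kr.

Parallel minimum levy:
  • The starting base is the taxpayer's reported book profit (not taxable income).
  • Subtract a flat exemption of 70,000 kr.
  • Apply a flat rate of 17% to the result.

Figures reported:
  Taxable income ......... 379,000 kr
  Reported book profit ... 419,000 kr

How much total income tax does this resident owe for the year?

82,370 kr

Parallel minimum levy:
  Base (reported book profit): 419,000 kr
  Less exemption 70,000 kr → base 349,000 kr
  349,000 kr × 17% = 59,330 kr

Regular tax:
  67,000 kr × 11% = 7,370 kr
  186,000 kr × 20% = 37,200 kr
  126,000 kr × 30% = 37,800 kr
  → 82,370 kr

82,370 kr > 59,330 kr, so the regular tax governs.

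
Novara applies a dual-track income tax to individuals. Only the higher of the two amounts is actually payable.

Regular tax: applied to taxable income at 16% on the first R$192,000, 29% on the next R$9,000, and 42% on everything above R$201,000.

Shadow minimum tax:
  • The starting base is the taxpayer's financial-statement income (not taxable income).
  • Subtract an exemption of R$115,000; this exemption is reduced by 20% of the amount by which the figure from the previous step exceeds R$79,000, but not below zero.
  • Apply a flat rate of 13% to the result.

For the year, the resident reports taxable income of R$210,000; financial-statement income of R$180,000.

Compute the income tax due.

R$37,110

Regular tax:
  R$192,000 × 16% = R$30,720
  R$9,000 × 29% = R$2,610
  R$9,000 × 42% = R$3,780
  → R$37,110

Shadow minimum tax:
  Base (financial-statement income): R$180,000
  Exemption: R$115,000 − 20% × (R$180,000 − R$79,000) = R$115,000 − R$20,200 = R$94,800
  Base: R$180,000 − R$94,800 = R$85,200
  R$85,200 × 13% = R$11,076

R$37,110 > R$11,076, so the regular tax governs.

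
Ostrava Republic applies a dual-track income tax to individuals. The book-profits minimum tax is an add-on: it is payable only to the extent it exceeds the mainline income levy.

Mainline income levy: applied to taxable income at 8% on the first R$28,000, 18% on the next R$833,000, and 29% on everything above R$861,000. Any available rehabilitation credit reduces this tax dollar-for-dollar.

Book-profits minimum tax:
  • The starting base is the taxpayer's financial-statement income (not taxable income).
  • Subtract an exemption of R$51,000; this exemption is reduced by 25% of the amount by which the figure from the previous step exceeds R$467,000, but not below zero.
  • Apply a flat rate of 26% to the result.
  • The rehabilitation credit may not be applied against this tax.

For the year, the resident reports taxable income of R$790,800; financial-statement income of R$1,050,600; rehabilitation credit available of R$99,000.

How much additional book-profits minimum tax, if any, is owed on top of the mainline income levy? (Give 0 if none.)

Book-profits minimum tax:
  Base (financial-statement income): R$1,050,600
  Exemption: 25% × (R$1,050,600 − R$467,000) = R$145,900 ≥ R$51,000, so the exemption is fully phased out
  Base: R$1,050,600 − R$0 = R$1,050,600
  R$1,050,600 × 26% = R$273,156

Mainline income levy:
  R$28,000 × 8% = R$2,240
  R$762,800 × 18% = R$137,304
  → R$139,544
  Less rehabilitation credit R$99,000 → R$40,544

Excess of book-profits minimum tax over mainline income levy: R$273,156 − R$40,544 = R$232,612.

R$232,612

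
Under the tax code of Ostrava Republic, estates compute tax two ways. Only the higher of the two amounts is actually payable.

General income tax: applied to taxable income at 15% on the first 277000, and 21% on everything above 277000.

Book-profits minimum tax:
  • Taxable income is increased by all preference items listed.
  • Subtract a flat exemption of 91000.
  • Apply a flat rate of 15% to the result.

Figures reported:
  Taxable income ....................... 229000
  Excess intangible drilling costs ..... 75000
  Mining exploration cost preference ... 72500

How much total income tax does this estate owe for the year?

42825

General income tax:
  229000 × 15% = 34350

Book-profits minimum tax:
  Adjusted income: 229000 + 75000 + 72500 = 376500
  Less exemption 91000 → base 285500
  285500 × 15% = 42825

42825 > 34350, so the book-profits minimum tax is the binding amount.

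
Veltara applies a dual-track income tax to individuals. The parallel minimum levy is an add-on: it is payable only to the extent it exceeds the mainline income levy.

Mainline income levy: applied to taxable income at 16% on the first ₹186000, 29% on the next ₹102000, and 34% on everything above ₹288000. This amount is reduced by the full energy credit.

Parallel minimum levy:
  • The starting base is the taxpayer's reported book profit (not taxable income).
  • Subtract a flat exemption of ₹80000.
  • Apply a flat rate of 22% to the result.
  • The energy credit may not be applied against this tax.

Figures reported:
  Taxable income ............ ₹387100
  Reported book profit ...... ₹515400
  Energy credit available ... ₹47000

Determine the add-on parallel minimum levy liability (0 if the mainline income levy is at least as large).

Mainline income levy:
  ₹186000 × 16% = ₹29760
  ₹102000 × 29% = ₹29580
  ₹99100 × 34% = ₹33694
  → ₹93034
  Less energy credit ₹47000 → ₹46034

Parallel minimum levy:
  Base (reported book profit): ₹515400
  Less exemption ₹80000 → base ₹435400
  ₹435400 × 22% = ₹95788

Excess of parallel minimum levy over mainline income levy: ₹95788 − ₹46034 = ₹49754.

₹49754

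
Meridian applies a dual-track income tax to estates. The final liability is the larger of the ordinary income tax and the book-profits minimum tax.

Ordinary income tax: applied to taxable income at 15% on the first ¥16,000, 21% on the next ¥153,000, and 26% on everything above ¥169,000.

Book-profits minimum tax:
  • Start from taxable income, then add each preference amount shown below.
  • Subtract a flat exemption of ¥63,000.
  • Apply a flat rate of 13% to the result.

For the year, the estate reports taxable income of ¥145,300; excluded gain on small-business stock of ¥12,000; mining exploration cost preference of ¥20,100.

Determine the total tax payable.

Book-profits minimum tax:
  Adjusted income: ¥145,300 + ¥12,000 + ¥20,100 = ¥177,400
  Less exemption ¥63,000 → base ¥114,400
  ¥114,400 × 13% = ¥14,872

Ordinary income tax:
  ¥16,000 × 15% = ¥2,400
  ¥129,300 × 21% = ¥27,153
  → ¥29,553

¥29,553 > ¥14,872, so the ordinary income tax governs.

¥29,553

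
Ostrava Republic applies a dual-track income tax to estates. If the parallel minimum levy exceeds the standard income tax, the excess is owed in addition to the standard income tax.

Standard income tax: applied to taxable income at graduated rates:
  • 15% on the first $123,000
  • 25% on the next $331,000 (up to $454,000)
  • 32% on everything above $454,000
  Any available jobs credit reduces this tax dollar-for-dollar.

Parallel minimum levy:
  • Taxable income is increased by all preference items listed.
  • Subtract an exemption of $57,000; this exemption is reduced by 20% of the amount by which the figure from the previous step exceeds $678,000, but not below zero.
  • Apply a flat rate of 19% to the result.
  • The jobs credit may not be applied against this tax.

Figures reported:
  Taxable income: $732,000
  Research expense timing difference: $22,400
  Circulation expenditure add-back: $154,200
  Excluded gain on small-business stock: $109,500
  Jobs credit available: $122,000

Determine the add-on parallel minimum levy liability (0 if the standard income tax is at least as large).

Parallel minimum levy:
  Adjusted income: $732,000 + $22,400 + $154,200 + $109,500 = $1,018,100
  Exemption: 20% × ($1,018,100 − $678,000) = $68,020 ≥ $57,000, so the exemption is fully phased out
  Base: $1,018,100 − $0 = $1,018,100
  $1,018,100 × 19% = $193,439

Standard income tax:
  $123,000 × 15% = $18,450
  $331,000 × 25% = $82,750
  $278,000 × 32% = $88,960
  → $190,160
  Less jobs credit $122,000 → $68,160

Excess of parallel minimum levy over standard income tax: $193,439 − $68,160 = $125,279.

$125,279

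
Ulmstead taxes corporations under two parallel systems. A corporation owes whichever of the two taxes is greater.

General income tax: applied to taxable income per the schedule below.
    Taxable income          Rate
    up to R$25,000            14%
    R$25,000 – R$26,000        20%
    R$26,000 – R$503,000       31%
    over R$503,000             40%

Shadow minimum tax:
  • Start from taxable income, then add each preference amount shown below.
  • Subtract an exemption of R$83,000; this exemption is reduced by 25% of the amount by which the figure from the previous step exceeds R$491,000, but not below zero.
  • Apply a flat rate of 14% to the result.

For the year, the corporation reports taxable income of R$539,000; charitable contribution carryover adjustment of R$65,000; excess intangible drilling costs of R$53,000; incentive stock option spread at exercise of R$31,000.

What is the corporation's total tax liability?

General income tax:
  R$25,000 × 14% = R$3,500
  R$1,000 × 20% = R$200
  R$477,000 × 31% = R$147,870
  R$36,000 × 40% = R$14,400
  → R$165,970

Shadow minimum tax:
  Adjusted income: R$539,000 + R$65,000 + R$53,000 + R$31,000 = R$688,000
  Exemption: R$83,000 − 25% × (R$688,000 − R$491,000) = R$83,000 − R$49,250 = R$33,750
  Base: R$688,000 − R$33,750 = R$654,250
  R$654,250 × 14% = R$91,595

R$165,970 > R$91,595, so the general income tax governs.

R$165,970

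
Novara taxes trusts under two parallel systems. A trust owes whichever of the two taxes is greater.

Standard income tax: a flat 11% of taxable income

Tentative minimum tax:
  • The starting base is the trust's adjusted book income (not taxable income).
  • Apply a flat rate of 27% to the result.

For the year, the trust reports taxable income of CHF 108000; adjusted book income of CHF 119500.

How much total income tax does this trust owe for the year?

Tentative minimum tax:
  Base (adjusted book income): CHF 119500
  CHF 119500 × 27% = CHF 32265

Standard income tax:
  CHF 108000 × 11% = CHF 11880

CHF 32265 > CHF 11880, so the tentative minimum tax is the binding amount.

CHF 32265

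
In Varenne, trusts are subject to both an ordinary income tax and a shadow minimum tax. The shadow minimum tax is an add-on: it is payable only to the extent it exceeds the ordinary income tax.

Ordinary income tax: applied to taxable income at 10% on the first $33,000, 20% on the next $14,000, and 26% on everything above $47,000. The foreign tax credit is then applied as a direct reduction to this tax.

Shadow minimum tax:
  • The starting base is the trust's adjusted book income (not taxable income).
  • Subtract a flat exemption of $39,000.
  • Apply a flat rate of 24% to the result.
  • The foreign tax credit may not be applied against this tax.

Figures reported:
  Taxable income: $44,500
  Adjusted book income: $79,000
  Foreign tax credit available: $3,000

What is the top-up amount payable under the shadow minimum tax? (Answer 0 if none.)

$7,000

Ordinary income tax:
  $33,000 × 10% = $3,300
  $11,500 × 20% = $2,300
  → $5,600
  Less foreign tax credit $3,000 → $2,600

Shadow minimum tax:
  Base (adjusted book income): $79,000
  Less exemption $39,000 → base $40,000
  $40,000 × 24% = $9,600

Excess of shadow minimum tax over ordinary income tax: $9,600 − $2,600 = $7,000.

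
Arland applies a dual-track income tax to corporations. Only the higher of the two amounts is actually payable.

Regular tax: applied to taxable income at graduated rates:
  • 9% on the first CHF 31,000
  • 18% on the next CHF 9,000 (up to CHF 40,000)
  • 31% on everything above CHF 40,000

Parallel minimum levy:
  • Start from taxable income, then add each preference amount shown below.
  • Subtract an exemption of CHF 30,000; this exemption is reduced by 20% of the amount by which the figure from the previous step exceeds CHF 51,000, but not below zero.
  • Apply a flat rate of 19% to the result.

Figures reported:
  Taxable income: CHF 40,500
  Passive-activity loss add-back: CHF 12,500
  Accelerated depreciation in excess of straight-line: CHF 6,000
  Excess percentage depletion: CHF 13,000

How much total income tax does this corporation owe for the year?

Parallel minimum levy:
  Adjusted income: CHF 40,500 + CHF 12,500 + CHF 6,000 + CHF 13,000 = CHF 72,000
  Exemption: CHF 30,000 − 20% × (CHF 72,000 − CHF 51,000) = CHF 30,000 − CHF 4,200 = CHF 25,800
  Base: CHF 72,000 − CHF 25,800 = CHF 46,200
  CHF 46,200 × 19% = CHF 8,778

Regular tax:
  CHF 31,000 × 9% = CHF 2,790
  CHF 9,000 × 18% = CHF 1,620
  CHF 500 × 31% = CHF 155
  → CHF 4,565

CHF 8,778 > CHF 4,565, so the parallel minimum levy is the binding amount.

CHF 8,778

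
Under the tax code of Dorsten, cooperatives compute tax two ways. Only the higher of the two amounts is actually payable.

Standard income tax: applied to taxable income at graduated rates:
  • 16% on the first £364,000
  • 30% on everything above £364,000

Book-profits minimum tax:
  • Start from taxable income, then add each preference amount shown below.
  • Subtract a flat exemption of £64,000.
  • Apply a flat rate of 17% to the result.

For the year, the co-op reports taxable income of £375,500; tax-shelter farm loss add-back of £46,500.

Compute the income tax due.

£61,690

Book-profits minimum tax:
  Adjusted income: £375,500 + £46,500 = £422,000
  Less exemption £64,000 → base £358,000
  £358,000 × 17% = £60,860

Standard income tax:
  £364,000 × 16% = £58,240
  £11,500 × 30% = £3,450
  → £61,690

£61,690 > £60,860, so the standard income tax governs.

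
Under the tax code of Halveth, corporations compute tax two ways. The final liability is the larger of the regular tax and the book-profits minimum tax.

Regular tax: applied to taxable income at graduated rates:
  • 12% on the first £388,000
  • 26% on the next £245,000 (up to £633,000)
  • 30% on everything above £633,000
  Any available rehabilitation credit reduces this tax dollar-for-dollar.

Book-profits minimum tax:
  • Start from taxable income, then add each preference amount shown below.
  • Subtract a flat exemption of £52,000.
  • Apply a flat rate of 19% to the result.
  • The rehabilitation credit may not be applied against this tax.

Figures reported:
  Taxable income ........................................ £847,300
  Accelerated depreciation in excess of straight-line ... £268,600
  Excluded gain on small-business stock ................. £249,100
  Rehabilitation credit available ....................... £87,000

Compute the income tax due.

Book-profits minimum tax:
  Adjusted income: £847,300 + £268,600 + £249,100 = £1,365,000
  Less exemption £52,000 → base £1,313,000
  £1,313,000 × 19% = £249,470

Regular tax:
  £388,000 × 12% = £46,560
  £245,000 × 26% = £63,700
  £214,300 × 30% = £64,290
  → £174,550
  Less rehabilitation credit £87,000 → £87,550

£249,470 > £87,550, so the book-profits minimum tax is the binding amount.

£249,470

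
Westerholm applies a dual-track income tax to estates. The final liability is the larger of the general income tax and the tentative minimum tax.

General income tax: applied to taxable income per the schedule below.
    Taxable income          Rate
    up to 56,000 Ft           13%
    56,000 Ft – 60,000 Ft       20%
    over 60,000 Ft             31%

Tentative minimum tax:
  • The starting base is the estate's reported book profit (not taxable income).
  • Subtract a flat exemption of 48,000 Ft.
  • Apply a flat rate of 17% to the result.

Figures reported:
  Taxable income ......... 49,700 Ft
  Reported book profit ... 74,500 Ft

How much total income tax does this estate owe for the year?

General income tax:
  49,700 Ft × 13% = 6,461 Ft

Tentative minimum tax:
  Base (reported book profit): 74,500 Ft
  Less exemption 48,000 Ft → base 26,500 Ft
  26,500 Ft × 17% = 4,505 Ft

6,461 Ft > 4,505 Ft, so the general income tax governs.

6,461 Ft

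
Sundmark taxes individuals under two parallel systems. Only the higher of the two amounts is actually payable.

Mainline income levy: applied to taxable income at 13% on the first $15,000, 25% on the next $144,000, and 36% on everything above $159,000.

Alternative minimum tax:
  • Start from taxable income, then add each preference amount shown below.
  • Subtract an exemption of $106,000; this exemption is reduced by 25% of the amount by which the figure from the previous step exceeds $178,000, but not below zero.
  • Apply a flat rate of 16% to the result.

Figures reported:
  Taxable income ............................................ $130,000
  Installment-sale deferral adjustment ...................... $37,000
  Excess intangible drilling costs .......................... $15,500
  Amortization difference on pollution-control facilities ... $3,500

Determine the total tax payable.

$30,700

Alternative minimum tax:
  Adjusted income: $130,000 + $37,000 + $15,500 + $3,500 = $186,000
  Exemption: $106,000 − 25% × ($186,000 − $178,000) = $106,000 − $2,000 = $104,000
  Base: $186,000 − $104,000 = $82,000
  $82,000 × 16% = $13,120

Mainline income levy:
  $15,000 × 13% = $1,950
  $115,000 × 25% = $28,750
  → $30,700

$30,700 > $13,120, so the mainline income levy governs.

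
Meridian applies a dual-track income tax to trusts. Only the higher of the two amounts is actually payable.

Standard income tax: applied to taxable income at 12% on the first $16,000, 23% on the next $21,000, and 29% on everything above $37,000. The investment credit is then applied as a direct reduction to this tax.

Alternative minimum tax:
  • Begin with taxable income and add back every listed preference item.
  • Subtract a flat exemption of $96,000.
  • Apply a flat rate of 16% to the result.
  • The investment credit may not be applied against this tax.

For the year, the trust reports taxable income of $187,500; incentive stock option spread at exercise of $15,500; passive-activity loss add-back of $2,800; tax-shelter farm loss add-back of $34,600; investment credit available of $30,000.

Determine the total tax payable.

$23,104

Standard income tax:
  $16,000 × 12% = $1,920
  $21,000 × 23% = $4,830
  $150,500 × 29% = $43,645
  → $50,395
  Less investment credit $30,000 → $20,395

Alternative minimum tax:
  Adjusted income: $187,500 + $15,500 + $2,800 + $34,600 = $240,400
  Less exemption $96,000 → base $144,400
  $144,400 × 16% = $23,104

$23,104 > $20,395, so the alternative minimum tax is the binding amount.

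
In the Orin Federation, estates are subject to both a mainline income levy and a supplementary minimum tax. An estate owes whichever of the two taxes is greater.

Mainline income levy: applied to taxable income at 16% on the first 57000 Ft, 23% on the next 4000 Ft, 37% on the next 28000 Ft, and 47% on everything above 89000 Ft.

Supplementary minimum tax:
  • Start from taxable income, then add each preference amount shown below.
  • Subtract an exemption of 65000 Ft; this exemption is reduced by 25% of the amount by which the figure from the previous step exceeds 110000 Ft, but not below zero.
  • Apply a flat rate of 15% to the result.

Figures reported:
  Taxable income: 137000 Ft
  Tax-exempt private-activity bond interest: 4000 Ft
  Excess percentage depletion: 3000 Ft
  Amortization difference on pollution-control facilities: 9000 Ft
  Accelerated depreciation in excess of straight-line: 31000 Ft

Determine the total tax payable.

42960 Ft

Mainline income levy:
  57000 Ft × 16% = 9120 Ft
  4000 Ft × 23% = 920 Ft
  28000 Ft × 37% = 10360 Ft
  48000 Ft × 47% = 22560 Ft
  → 42960 Ft

Supplementary minimum tax:
  Adjusted income: 137000 Ft + 4000 Ft + 3000 Ft + 9000 Ft + 31000 Ft = 184000 Ft
  Exemption: 65000 Ft − 25% × (184000 Ft − 110000 Ft) = 65000 Ft − 18500 Ft = 46500 Ft
  Base: 184000 Ft − 46500 Ft = 137500 Ft
  137500 Ft × 15% = 20625 Ft

42960 Ft > 20625 Ft, so the mainline income levy governs.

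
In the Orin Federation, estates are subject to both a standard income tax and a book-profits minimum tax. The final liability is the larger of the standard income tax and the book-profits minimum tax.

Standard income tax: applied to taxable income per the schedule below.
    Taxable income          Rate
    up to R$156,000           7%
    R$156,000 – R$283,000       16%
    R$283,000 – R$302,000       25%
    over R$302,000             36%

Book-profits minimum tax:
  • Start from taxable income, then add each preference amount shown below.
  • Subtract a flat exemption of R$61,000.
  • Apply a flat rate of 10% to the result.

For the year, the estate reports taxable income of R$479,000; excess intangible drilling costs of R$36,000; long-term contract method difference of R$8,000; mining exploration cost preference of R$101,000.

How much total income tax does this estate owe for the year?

R$99,710

Standard income tax:
  R$156,000 × 7% = R$10,920
  R$127,000 × 16% = R$20,320
  R$19,000 × 25% = R$4,750
  R$177,000 × 36% = R$63,720
  → R$99,710

Book-profits minimum tax:
  Adjusted income: R$479,000 + R$36,000 + R$8,000 + R$101,000 = R$624,000
  Less exemption R$61,000 → base R$563,000
  R$563,000 × 10% = R$56,300

R$99,710 > R$56,300, so the standard income tax governs.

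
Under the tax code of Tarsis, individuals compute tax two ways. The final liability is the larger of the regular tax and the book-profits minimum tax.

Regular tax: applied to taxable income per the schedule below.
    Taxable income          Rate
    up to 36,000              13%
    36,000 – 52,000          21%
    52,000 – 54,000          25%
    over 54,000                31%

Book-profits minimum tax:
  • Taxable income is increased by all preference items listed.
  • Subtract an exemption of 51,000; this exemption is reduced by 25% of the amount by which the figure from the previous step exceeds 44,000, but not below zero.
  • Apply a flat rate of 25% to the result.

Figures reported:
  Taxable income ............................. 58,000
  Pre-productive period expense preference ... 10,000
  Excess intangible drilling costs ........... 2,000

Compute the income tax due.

9,780

Regular tax:
  36,000 × 13% = 4,680
  16,000 × 21% = 3,360
  2,000 × 25% = 500
  4,000 × 31% = 1,240
  → 9,780

Book-profits minimum tax:
  Adjusted income: 58,000 + 10,000 + 2,000 = 70,000
  Exemption: 51,000 − 25% × (70,000 − 44,000) = 51,000 − 6,500 = 44,500
  Base: 70,000 − 44,500 = 25,500
  25,500 × 25% = 6,375

9,780 > 6,375, so the regular tax governs.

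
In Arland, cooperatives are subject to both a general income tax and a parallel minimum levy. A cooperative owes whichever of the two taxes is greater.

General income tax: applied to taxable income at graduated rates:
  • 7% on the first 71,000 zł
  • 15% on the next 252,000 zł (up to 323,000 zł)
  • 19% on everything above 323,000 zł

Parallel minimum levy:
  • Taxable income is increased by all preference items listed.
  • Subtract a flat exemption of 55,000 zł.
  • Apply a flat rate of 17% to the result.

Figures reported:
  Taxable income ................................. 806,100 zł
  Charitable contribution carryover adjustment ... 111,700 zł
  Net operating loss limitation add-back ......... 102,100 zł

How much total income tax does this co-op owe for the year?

164,033 zł

General income tax:
  71,000 zł × 7% = 4,970 zł
  252,000 zł × 15% = 37,800 zł
  483,100 zł × 19% = 91,789 zł
  → 134,559 zł

Parallel minimum levy:
  Adjusted income: 806,100 zł + 111,700 zł + 102,100 zł = 1,019,900 zł
  Less exemption 55,000 zł → base 964,900 zł
  964,900 zł × 17% = 164,033 zł

164,033 zł > 134,559 zł, so the parallel minimum levy is the binding amount.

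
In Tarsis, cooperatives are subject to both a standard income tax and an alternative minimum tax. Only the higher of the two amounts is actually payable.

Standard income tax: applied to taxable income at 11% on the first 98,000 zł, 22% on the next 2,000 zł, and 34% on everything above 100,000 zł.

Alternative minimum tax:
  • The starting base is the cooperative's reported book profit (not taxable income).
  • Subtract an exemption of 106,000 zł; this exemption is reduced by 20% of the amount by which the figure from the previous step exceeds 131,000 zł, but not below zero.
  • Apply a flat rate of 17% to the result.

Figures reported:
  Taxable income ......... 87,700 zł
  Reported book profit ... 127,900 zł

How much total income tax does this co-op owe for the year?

9,647 zł

Alternative minimum tax:
  Base (reported book profit): 127,900 zł
  Exemption: 127,900 zł ≤ 131,000 zł, so full 106,000 zł applies
  Base: 127,900 zł − 106,000 zł = 21,900 zł
  21,900 zł × 17% = 3,723 zł

Standard income tax:
  87,700 zł × 11% = 9,647 zł

9,647 zł > 3,723 zł, so the standard income tax governs.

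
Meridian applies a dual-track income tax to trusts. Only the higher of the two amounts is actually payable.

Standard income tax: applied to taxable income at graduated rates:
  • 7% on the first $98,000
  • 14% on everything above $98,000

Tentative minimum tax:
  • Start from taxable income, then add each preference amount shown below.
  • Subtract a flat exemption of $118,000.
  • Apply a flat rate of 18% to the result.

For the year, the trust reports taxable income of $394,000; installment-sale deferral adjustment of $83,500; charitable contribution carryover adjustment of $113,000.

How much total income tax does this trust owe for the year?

$85,050

Tentative minimum tax:
  Adjusted income: $394,000 + $83,500 + $113,000 = $590,500
  Less exemption $118,000 → base $472,500
  $472,500 × 18% = $85,050

Standard income tax:
  $98,000 × 7% = $6,860
  $296,000 × 14% = $41,440
  → $48,300

$85,050 > $48,300, so the tentative minimum tax is the binding amount.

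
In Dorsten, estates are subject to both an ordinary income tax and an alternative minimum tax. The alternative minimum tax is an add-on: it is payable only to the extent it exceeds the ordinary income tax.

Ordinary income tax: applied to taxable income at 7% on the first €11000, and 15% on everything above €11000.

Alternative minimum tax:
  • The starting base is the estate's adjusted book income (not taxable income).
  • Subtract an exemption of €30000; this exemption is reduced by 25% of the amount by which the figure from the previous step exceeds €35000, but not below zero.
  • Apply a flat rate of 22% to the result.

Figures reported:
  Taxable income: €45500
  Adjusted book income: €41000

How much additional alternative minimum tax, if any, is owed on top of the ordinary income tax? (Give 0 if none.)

Ordinary income tax:
  €11000 × 7% = €770
  €34500 × 15% = €5175
  → €5945

Alternative minimum tax:
  Base (adjusted book income): €41000
  Exemption: €30000 − 25% × (€41000 − €35000) = €30000 − €1500 = €28500
  Base: €41000 − €28500 = €12500
  €12500 × 22% = €2750

€2750 ≤ €5945, so no add-on is due.

€0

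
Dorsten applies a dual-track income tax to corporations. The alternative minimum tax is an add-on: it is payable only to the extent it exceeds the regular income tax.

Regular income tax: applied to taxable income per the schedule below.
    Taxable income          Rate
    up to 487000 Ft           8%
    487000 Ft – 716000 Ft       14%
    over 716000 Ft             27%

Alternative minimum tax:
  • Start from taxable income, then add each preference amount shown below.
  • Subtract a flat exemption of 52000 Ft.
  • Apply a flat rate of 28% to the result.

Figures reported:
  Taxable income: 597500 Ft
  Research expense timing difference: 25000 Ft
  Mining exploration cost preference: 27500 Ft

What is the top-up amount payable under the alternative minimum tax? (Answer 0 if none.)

113010 Ft

Alternative minimum tax:
  Adjusted income: 597500 Ft + 25000 Ft + 27500 Ft = 650000 Ft
  Less exemption 52000 Ft → base 598000 Ft
  598000 Ft × 28% = 167440 Ft

Regular income tax:
  487000 Ft × 8% = 38960 Ft
  110500 Ft × 14% = 15470 Ft
  → 54430 Ft

Excess of alternative minimum tax over regular income tax: 167440 Ft − 54430 Ft = 113010 Ft.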